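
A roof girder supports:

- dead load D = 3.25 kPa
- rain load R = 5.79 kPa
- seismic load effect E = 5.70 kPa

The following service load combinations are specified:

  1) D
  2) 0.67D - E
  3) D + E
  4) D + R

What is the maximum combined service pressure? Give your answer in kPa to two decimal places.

1) 1.0(3.25) = 3.25
2) 0.67(3.25) - 1.0(5.70) = 2.18 - 5.70 = -3.52
3) 1.0(3.25) + 1.0(5.70) = 3.25 + 5.70 = 8.95
4) 1.0(3.25) + 1.0(5.79) = 3.25 + 5.79 = 9.04
Maximum is from combination 4.

9.04 kPa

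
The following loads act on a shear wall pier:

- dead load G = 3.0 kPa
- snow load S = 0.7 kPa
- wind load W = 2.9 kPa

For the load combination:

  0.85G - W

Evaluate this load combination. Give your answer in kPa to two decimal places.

-0.35 kPa

0.85(3.0) - 1.0(2.9) = 2.55 - 2.90 = -0.35
q_u = -0.35 kPa.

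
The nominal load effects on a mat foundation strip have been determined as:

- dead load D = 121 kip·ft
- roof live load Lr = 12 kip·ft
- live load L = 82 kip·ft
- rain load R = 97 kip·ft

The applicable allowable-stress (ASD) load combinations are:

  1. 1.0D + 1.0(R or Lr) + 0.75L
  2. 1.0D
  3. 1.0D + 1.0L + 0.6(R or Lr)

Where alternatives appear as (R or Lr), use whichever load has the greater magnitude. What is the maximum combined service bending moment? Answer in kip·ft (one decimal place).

(R or Lr) → R = 97 kip·ft.
1. 1.0(121) + 1.0(97) + 0.75(82) = 121.0 + 97.0 + 61.5 = 279.5
2. 1.0(121) = 121.0
3. 1.0(121) + 1.0(82) + 0.6(97) = 121.0 + 82.0 + 58.2 = 261.2
Combination 1 governs: M = 279.5 kip·ft.

279.5 kip·ft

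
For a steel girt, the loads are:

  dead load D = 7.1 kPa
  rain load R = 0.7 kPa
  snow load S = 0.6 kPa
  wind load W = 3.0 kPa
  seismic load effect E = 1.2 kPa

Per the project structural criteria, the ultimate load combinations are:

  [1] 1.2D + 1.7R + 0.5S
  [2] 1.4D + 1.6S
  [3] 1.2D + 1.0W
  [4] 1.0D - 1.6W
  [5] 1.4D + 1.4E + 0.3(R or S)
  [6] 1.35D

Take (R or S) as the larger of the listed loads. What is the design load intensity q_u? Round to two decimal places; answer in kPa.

11.83 kPa

(R or S) → R = 0.7 kPa.
[1] 1.2(7.1) + 1.7(0.7) + 0.5(0.6) = 8.52 + 1.19 + 0.30 = 10.01
[2] 1.4(7.1) + 1.6(0.6) = 9.94 + 0.96 = 10.90
[3] 1.2(7.1) + 1.0(3.0) = 8.52 + 3.00 = 11.52
[4] 1.0(7.1) - 1.6(3.0) = 7.10 - 4.80 = 2.30
[5] 1.4(7.1) + 1.4(1.2) + 0.3(0.7) = 9.94 + 1.68 + 0.21 = 11.83
[6] 1.35(7.1) = 9.59
The controlling combination is 5, giving 11.83 kPa.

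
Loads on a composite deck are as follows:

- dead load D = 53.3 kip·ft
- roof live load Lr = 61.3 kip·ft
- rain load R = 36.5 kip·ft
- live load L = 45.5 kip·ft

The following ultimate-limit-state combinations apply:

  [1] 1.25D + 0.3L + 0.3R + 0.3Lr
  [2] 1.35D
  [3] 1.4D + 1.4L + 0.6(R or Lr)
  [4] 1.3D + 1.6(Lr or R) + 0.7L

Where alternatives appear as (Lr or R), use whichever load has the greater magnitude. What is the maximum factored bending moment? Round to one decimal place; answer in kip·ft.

(R or Lr) → Lr = 61.3 kip·ft; (Lr or R) → Lr = 61.3 kip·ft.
[1] 1.25(53.3) + 0.3(45.5) + 0.3(36.5) + 0.3(61.3) = 109.6
[2] 1.35(53.3) = 72.0
[3] 1.4(53.3) + 1.4(45.5) + 0.6(61.3) = 74.6 + 63.7 + 36.8 = 175.1
[4] 1.3(53.3) + 1.6(61.3) + 0.7(45.5) = 199.2
The controlling combination is 4, giving 199.2 kip·ft.

199.2 kip·ft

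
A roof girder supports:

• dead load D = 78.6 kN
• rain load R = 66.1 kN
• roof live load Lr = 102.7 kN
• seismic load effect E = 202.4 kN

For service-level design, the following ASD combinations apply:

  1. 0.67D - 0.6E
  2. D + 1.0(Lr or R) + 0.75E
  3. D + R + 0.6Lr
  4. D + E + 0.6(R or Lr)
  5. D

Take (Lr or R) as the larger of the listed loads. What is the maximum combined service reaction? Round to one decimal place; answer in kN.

342.6 kN

(Lr or R) → Lr = 102.7 kN; (R or Lr) → Lr = 102.7 kN.
1. 0.67(78.6) - 0.6(202.4) = -68.8
2. 1.0(78.6) + 1.0(102.7) + 0.75(202.4) = 333.1
3. 1.0(78.6) + 1.0(66.1) + 0.6(102.7) = 206.3
4. 1.0(78.6) + 1.0(202.4) + 0.6(102.7) = 342.6
5. 1.0(78.6) = 78.6
Combination 4 governs: V = 342.6 kN.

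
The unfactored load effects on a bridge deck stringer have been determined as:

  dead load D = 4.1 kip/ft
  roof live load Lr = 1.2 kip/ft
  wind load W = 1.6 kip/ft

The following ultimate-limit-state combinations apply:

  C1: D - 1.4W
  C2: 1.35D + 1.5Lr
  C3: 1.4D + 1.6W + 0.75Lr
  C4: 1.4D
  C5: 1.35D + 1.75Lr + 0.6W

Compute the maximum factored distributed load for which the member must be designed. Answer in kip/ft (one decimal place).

C1: 1.0(4.1) - 1.4(1.6) = 4.1 - 2.2 = 1.9
C2: 1.35(4.1) + 1.5(1.2) = 5.5 + 1.8 = 7.3
C3: 1.4(4.1) + 1.6(1.6) + 0.75(1.2) = 5.7 + 2.6 + 0.9 = 9.2
C4: 1.4(4.1) = 5.7
C5: 1.35(4.1) + 1.75(1.2) + 0.6(1.6) = 5.5 + 2.1 + 1.0 = 8.6
The controlling combination is 3, giving 9.2 kip/ft.

9.2 kip/ft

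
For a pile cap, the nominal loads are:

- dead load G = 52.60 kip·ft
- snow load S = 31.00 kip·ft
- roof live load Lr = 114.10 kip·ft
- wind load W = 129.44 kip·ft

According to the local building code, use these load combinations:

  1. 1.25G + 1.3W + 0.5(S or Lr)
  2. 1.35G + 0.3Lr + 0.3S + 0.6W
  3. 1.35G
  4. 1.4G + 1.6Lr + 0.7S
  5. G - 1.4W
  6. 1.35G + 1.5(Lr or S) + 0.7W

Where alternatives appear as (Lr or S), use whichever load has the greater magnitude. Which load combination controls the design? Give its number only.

(S or Lr) → Lr = 114.10 kip·ft; (Lr or S) → Lr = 114.10 kip·ft.
1. 1.25(52.60) + 1.3(129.44) + 0.5(114.10) = 65.75 + 168.27 + 57.05 = 291.07
2. 1.35(52.60) + 0.3(114.10) + 0.3(31.00) + 0.6(129.44) = 71.01 + 34.23 + 9.30 + 77.66 = 192.20
3. 1.35(52.60) = 71.01
4. 1.4(52.60) + 1.6(114.10) + 0.7(31.00) = 73.64 + 182.56 + 21.70 = 277.90
5. 1.0(52.60) - 1.4(129.44) = 52.60 - 181.22 = -128.62
6. 1.35(52.60) + 1.5(114.10) + 0.7(129.44) = 71.01 + 171.15 + 90.61 = 332.77
The largest value is 332.77 kip·ft from combination 6.

Combination 6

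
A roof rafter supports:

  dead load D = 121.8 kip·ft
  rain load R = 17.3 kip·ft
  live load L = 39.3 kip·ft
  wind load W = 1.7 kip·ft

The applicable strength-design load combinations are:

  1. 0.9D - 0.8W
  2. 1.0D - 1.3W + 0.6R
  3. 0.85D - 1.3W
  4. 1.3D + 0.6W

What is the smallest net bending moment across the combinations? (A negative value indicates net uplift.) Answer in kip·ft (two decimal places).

1. 0.9(121.8) - 0.8(1.7) = 109.62 - 1.36 = 108.26
2. 1.0(121.8) - 1.3(1.7) + 0.6(17.3) = 121.80 - 2.21 + 10.38 = 129.97
3. 0.85(121.8) - 1.3(1.7) = 103.53 - 2.21 = 101.32
4. 1.3(121.8) + 0.6(1.7) = 158.34 + 1.02 = 159.36
Combination 3 gives the minimum: 101.32 kip·ft.

101.32 kip·ft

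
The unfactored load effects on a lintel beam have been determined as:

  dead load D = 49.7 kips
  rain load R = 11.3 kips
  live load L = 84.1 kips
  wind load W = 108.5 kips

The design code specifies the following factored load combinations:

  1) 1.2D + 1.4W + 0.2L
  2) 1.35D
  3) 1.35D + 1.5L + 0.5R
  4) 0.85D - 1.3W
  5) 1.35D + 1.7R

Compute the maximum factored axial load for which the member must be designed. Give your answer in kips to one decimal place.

1) 1.2(49.7) + 1.4(108.5) + 0.2(84.1) = 228.4
2) 1.35(49.7) = 67.1
3) 1.35(49.7) + 1.5(84.1) + 0.5(11.3) = 198.9
4) 0.85(49.7) - 1.3(108.5) = -98.8
5) 1.35(49.7) + 1.7(11.3) = 86.3
Maximum is from combination 1.

228.4 kips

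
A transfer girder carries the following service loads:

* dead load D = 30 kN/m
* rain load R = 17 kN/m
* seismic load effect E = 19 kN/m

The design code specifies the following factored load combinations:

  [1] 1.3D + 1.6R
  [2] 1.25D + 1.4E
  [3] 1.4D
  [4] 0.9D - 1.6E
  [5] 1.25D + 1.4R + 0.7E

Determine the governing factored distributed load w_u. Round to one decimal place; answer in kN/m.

[1] 1.3(30) + 1.6(17) = 66.2
[2] 1.25(30) + 1.4(19) = 64.1
[3] 1.4(30) = 42.0
[4] 0.9(30) - 1.6(19) = -3.4
[5] 1.25(30) + 1.4(17) + 0.7(19) = 74.6
The controlling combination is 5, giving 74.6 kN/m.

74.6 kN/m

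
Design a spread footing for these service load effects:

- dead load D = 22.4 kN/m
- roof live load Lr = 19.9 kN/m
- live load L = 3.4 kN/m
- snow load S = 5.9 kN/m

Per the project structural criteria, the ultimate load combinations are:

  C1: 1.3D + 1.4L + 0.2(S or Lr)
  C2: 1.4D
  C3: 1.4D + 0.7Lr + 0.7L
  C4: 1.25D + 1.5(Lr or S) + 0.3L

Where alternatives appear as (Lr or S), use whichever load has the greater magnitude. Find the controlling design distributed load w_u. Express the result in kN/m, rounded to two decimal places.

(S or Lr) → Lr = 19.9 kN/m; (Lr or S) → Lr = 19.9 kN/m.
C1: 1.3(22.4) + 1.4(3.4) + 0.2(19.9) = 37.86
C2: 1.4(22.4) = 31.36
C3: 1.4(22.4) + 0.7(19.9) + 0.7(3.4) = 47.67
C4: 1.25(22.4) + 1.5(19.9) + 0.3(3.4) = 58.87
Combination 4 governs: w_u = 58.87 kN/m.

58.87 kN/m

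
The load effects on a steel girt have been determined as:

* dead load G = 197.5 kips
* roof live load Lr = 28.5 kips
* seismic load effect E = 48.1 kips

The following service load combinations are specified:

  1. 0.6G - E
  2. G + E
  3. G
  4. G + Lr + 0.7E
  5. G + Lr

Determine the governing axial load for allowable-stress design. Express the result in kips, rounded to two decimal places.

259.67 kips

1. 0.6(197.5) - 1.0(48.1) = 118.50 - 48.10 = 70.40
2. 1.0(197.5) + 1.0(48.1) = 197.50 + 48.10 = 245.60
3. 1.0(197.5) = 197.50
4. 1.0(197.5) + 1.0(28.5) + 0.7(48.1) = 197.50 + 28.50 + 33.67 = 259.67
5. 1.0(197.5) + 1.0(28.5) = 197.50 + 28.50 = 226.00
The controlling combination is 4, giving 259.67 kips.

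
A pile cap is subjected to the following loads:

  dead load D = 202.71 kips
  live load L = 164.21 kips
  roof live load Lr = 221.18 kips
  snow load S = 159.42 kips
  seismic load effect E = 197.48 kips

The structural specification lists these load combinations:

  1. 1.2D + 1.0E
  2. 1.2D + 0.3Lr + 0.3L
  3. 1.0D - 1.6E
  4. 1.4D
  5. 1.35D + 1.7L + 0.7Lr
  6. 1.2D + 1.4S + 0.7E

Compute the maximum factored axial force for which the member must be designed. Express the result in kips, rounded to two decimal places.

1. 1.2(202.71) + 1.0(197.48) = 243.25 + 197.48 = 440.73
2. 1.2(202.71) + 0.3(221.18) + 0.3(164.21) = 358.87
3. 1.0(202.71) - 1.6(197.48) = 202.71 - 315.97 = -113.26
4. 1.4(202.71) = 283.79
5. 1.35(202.71) + 1.7(164.21) + 0.7(221.18) = 707.64
6. 1.2(202.71) + 1.4(159.42) + 0.7(197.48) = 243.25 + 223.19 + 138.24 = 604.68
The controlling combination is 5, giving 707.64 kips.

707.64 kips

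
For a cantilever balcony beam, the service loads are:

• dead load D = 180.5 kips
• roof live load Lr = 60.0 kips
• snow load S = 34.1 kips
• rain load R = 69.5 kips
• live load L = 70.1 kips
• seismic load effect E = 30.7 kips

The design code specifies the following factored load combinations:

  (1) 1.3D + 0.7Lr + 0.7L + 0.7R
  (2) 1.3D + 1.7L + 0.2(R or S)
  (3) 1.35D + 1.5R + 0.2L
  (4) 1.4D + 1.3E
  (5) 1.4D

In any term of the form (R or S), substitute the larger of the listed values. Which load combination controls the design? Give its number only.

(R or S) → R = 69.5 kips.
(1) 1.3(180.5) + 0.7(60.0) + 0.7(70.1) + 0.7(69.5) = 374.37
(2) 1.3(180.5) + 1.7(70.1) + 0.2(69.5) = 367.72
(3) 1.35(180.5) + 1.5(69.5) + 0.2(70.1) = 361.95
(4) 1.4(180.5) + 1.3(30.7) = 292.61
(5) 1.4(180.5) = 252.70
The largest value is 374.37 kips from combination 1.

Combination 1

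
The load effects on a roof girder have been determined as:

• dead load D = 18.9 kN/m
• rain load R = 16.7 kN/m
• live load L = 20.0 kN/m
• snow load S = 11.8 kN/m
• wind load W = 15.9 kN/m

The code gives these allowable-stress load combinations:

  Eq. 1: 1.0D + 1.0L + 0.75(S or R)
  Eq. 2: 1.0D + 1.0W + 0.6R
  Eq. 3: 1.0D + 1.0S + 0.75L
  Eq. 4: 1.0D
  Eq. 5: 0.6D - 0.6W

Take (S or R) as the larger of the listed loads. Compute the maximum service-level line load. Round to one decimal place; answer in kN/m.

(S or R) → R = 16.7 kN/m.
Eq. 1: 1.0(18.9) + 1.0(20.0) + 0.75(16.7) = 18.9 + 20.0 + 12.5 = 51.4
Eq. 2: 1.0(18.9) + 1.0(15.9) + 0.6(16.7) = 18.9 + 15.9 + 10.0 = 44.8
Eq. 3: 1.0(18.9) + 1.0(11.8) + 0.75(20.0) = 18.9 + 11.8 + 15.0 = 45.7
Eq. 4: 1.0(18.9) = 18.9
Eq. 5: 0.6(18.9) - 0.6(15.9) = 11.3 - 9.5 = 1.8
The controlling combination is 1, giving 51.4 kN/m.

51.4 kN/m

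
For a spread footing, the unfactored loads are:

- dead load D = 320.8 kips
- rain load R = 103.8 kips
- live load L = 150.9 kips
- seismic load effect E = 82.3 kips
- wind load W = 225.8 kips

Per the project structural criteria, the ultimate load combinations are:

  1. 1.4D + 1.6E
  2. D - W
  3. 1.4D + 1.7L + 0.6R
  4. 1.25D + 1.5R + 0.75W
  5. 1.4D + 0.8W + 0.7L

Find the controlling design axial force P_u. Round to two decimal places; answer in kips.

1. 1.4(320.8) + 1.6(82.3) = 449.12 + 131.68 = 580.80
2. 1.0(320.8) - 1.0(225.8) = 320.80 - 225.80 = 95.00
3. 1.4(320.8) + 1.7(150.9) + 0.6(103.8) = 449.12 + 256.53 + 62.28 = 767.93
4. 1.25(320.8) + 1.5(103.8) + 0.75(225.8) = 401.00 + 155.70 + 169.35 = 726.05
5. 1.4(320.8) + 0.8(225.8) + 0.7(150.9) = 449.12 + 180.64 + 105.63 = 735.39
The controlling combination is 3, giving 767.93 kips.

767.93 kips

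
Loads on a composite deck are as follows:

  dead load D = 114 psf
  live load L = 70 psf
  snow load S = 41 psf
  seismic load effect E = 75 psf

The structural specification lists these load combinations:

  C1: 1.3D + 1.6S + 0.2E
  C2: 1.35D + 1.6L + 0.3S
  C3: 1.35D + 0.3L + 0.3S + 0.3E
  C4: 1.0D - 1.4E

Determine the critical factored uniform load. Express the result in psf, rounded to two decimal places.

C1: 1.3(114) + 1.6(41) + 0.2(75) = 148.20 + 65.60 + 15.00 = 228.80
C2: 1.35(114) + 1.6(70) + 0.3(41) = 153.90 + 112.00 + 12.30 = 278.20
C3: 1.35(114) + 0.3(70) + 0.3(41) + 0.3(75) = 153.90 + 21.00 + 12.30 + 22.50 = 209.70
C4: 1.0(114) - 1.4(75) = 114.00 - 105.00 = 9.00
Maximum is from combination 2.

278.20 psf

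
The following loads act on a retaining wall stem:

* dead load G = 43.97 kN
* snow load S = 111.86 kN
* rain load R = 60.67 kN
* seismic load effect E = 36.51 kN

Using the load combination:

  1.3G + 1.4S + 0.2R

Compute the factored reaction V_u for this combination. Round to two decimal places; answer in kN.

1.3(43.97) + 1.4(111.86) + 0.2(60.67) = 225.90
V_u = 225.90 kN.

225.90 kN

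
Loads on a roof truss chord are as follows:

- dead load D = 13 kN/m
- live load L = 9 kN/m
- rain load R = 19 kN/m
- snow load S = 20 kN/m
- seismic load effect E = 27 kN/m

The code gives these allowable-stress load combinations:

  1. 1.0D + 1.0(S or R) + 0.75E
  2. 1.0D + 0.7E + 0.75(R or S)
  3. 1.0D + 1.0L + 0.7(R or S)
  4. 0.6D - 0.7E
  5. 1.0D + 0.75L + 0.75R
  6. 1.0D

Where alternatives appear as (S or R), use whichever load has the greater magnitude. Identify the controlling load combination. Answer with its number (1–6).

(S or R) → S = 20 kN/m; (R or S) → S = 20 kN/m.
1. 1.0(13) + 1.0(20) + 0.75(27) = 53.3
2. 1.0(13) + 0.7(27) + 0.75(20) = 46.9
3. 1.0(13) + 1.0(9) + 0.7(20) = 36.0
4. 0.6(13) - 0.7(27) = -11.1
5. 1.0(13) + 0.75(9) + 0.75(19) = 34.0
6. 1.0(13) = 13.0
The largest value is 53.3 kN/m from combination 1.

Combination 1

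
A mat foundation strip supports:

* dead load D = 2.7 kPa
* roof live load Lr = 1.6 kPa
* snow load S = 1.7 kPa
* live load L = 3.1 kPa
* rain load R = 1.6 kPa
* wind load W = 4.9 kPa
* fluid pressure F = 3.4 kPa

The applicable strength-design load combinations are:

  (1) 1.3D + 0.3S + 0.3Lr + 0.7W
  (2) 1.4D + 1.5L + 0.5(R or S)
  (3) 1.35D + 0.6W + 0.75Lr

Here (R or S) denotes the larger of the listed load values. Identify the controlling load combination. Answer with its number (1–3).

Combination 2

(R or S) → S = 1.7 kPa.
(1) 1.3(2.7) + 0.3(1.7) + 0.3(1.6) + 0.7(4.9) = 3.51 + 0.51 + 0.48 + 3.43 = 7.93
(2) 1.4(2.7) + 1.5(3.1) + 0.5(1.7) = 3.78 + 4.65 + 0.85 = 9.28
(3) 1.35(2.7) + 0.6(4.9) + 0.75(1.6) = 3.65 + 2.94 + 1.20 = 7.79
The largest value is 9.28 kPa from combination 2.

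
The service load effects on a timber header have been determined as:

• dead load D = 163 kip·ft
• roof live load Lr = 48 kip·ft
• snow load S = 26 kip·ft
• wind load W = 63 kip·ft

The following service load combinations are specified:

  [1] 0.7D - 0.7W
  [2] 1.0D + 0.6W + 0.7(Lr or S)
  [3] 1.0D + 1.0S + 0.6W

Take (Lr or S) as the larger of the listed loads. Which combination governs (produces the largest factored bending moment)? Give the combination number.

Combination 2

(Lr or S) → Lr = 48 kip·ft.
[1] 0.7(163) - 0.7(63) = 114.10 - 44.10 = 70.00
[2] 1.0(163) + 0.6(63) + 0.7(48) = 163.00 + 37.80 + 33.60 = 234.40
[3] 1.0(163) + 1.0(26) + 0.6(63) = 163.00 + 26.00 + 37.80 = 226.80
The largest value is 234.40 kip·ft from combination 2.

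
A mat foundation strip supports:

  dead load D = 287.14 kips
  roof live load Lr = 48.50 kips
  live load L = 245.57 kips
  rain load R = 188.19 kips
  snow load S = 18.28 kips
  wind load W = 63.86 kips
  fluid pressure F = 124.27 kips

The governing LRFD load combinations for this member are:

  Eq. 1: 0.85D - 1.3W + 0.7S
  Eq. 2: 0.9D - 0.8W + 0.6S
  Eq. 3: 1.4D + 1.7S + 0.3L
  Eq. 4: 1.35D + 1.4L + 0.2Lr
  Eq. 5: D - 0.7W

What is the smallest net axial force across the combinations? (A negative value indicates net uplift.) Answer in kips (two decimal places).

Eq. 1: 0.85(287.14) - 1.3(63.86) + 0.7(18.28) = 244.07 - 83.02 + 12.80 = 173.85
Eq. 2: 0.9(287.14) - 0.8(63.86) + 0.6(18.28) = 258.43 - 51.09 + 10.97 = 218.31
Eq. 3: 1.4(287.14) + 1.7(18.28) + 0.3(245.57) = 506.74
Eq. 4: 1.35(287.14) + 1.4(245.57) + 0.2(48.50) = 387.64 + 343.80 + 9.70 = 741.14
Eq. 5: 1.0(287.14) - 0.7(63.86) = 287.14 - 44.70 = 242.44
Combination 1 gives the minimum: 173.85 kips.

173.85 kips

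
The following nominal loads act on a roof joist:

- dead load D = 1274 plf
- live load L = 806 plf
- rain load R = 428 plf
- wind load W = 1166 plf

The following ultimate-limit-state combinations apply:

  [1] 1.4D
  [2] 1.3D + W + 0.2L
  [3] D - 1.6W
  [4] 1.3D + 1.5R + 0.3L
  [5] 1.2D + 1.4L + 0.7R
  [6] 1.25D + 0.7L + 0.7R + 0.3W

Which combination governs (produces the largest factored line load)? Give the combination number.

[1] 1.4(1274) = 1783.6
[2] 1.3(1274) + 1.0(1166) + 0.2(806) = 2983.4
[3] 1.0(1274) - 1.6(1166) = -591.6
[4] 1.3(1274) + 1.5(428) + 0.3(806) = 2540.0
[5] 1.2(1274) + 1.4(806) + 0.7(428) = 2956.8
[6] 1.25(1274) + 0.7(806) + 0.7(428) + 0.3(1166) = 2806.1
The largest value is 2983.4 plf from combination 2.

Combination 2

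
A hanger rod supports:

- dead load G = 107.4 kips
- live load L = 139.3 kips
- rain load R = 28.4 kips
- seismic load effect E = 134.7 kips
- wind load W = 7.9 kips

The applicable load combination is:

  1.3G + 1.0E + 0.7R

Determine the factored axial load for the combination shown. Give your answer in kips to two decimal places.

294.20 kips

1.3(107.4) + 1.0(134.7) + 0.7(28.4) = 139.62 + 134.70 + 19.88 = 294.20
P_u = 294.20 kips.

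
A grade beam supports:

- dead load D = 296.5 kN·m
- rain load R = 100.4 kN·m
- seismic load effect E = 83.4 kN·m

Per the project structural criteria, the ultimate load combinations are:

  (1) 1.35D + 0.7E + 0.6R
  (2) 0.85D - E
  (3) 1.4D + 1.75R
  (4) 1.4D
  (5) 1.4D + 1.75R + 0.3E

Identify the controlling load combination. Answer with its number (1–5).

Combination 5

(1) 1.35(296.5) + 0.7(83.4) + 0.6(100.4) = 400.28 + 58.38 + 60.24 = 518.90
(2) 0.85(296.5) - 1.0(83.4) = 252.03 - 83.40 = 168.63
(3) 1.4(296.5) + 1.75(100.4) = 415.10 + 175.70 = 590.80
(4) 1.4(296.5) = 415.10
(5) 1.4(296.5) + 1.75(100.4) + 0.3(83.4) = 415.10 + 175.70 + 25.02 = 615.82
The largest value is 615.82 kN·m from combination 5.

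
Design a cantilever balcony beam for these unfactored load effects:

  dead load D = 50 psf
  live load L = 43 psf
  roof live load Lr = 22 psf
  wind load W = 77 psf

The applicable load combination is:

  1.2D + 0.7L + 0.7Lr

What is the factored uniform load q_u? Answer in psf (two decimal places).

1.2(50) + 0.7(43) + 0.7(22) = 60.00 + 30.10 + 15.40 = 105.50
q_u = 105.50 psf.

105.50 psf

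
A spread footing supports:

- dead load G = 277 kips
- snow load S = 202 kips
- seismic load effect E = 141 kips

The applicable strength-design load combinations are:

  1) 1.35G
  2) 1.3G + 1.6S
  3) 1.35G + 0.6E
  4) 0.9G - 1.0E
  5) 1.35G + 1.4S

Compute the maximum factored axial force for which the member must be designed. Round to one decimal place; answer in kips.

683.3 kips

1) 1.35(277) = 374.0
2) 1.3(277) + 1.6(202) = 360.1 + 323.2 = 683.3
3) 1.35(277) + 0.6(141) = 374.0 + 84.6 = 458.6
4) 0.9(277) - 1.0(141) = 249.3 - 141.0 = 108.3
5) 1.35(277) + 1.4(202) = 374.0 + 282.8 = 656.8
The controlling combination is 2, giving 683.3 kips.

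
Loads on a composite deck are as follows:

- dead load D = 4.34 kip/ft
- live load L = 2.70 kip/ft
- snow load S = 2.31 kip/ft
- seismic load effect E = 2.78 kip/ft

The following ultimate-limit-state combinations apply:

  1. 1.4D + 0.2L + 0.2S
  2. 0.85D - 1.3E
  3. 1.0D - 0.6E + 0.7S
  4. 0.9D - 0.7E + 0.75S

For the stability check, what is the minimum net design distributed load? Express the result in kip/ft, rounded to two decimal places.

0.08 kip/ft

1. 1.4(4.34) + 0.2(2.70) + 0.2(2.31) = 7.08
2. 0.85(4.34) - 1.3(2.78) = 0.08
3. 1.0(4.34) - 0.6(2.78) + 0.7(2.31) = 4.29
4. 0.9(4.34) - 0.7(2.78) + 0.75(2.31) = 3.69
Combination 2 gives the minimum: 0.08 kip/ft.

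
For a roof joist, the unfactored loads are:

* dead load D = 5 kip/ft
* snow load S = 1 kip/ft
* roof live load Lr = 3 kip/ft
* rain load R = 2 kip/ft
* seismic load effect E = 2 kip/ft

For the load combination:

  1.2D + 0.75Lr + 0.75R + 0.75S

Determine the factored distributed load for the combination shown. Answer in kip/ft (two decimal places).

10.50 kip/ft

1.2(5) + 0.75(3) + 0.75(2) + 0.75(1) = 6.00 + 2.25 + 1.50 + 0.75 = 10.50
w_u = 10.50 kip/ft.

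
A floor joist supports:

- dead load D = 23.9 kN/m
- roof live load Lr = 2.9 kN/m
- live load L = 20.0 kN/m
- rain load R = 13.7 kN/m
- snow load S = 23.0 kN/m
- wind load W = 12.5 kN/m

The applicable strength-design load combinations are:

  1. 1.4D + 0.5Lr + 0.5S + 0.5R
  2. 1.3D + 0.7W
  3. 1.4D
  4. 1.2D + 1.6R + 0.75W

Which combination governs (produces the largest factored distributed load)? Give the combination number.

1. 1.4(23.9) + 0.5(2.9) + 0.5(23.0) + 0.5(13.7) = 33.46 + 1.45 + 11.50 + 6.85 = 53.26
2. 1.3(23.9) + 0.7(12.5) = 31.07 + 8.75 = 39.82
3. 1.4(23.9) = 33.46
4. 1.2(23.9) + 1.6(13.7) + 0.75(12.5) = 28.68 + 21.92 + 9.38 = 59.98
The largest value is 59.98 kN/m from combination 4.

Combination 4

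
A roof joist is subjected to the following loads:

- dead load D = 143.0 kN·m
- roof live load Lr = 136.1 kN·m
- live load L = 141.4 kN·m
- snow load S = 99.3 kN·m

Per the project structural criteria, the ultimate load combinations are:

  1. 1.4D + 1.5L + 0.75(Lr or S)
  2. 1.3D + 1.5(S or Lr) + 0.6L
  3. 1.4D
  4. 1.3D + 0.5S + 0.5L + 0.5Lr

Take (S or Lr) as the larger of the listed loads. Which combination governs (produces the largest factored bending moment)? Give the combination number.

Combination 1

(Lr or S) → Lr = 136.1 kN·m; (S or Lr) → Lr = 136.1 kN·m.
1. 1.4(143.0) + 1.5(141.4) + 0.75(136.1) = 200.20 + 212.10 + 102.08 = 514.38
2. 1.3(143.0) + 1.5(136.1) + 0.6(141.4) = 185.90 + 204.15 + 84.84 = 474.89
3. 1.4(143.0) = 200.20
4. 1.3(143.0) + 0.5(99.3) + 0.5(141.4) + 0.5(136.1) = 185.90 + 49.65 + 70.70 + 68.05 = 374.30
The largest value is 514.38 kN·m from combination 1.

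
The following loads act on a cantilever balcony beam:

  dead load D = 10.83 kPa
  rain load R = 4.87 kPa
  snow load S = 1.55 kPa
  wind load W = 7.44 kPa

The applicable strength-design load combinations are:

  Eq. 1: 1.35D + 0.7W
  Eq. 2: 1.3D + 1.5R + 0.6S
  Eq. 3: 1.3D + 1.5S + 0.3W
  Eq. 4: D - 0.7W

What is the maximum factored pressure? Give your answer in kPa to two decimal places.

Eq. 1: 1.35(10.83) + 0.7(7.44) = 19.83
Eq. 2: 1.3(10.83) + 1.5(4.87) + 0.6(1.55) = 22.31
Eq. 3: 1.3(10.83) + 1.5(1.55) + 0.3(7.44) = 18.64
Eq. 4: 1.0(10.83) - 0.7(7.44) = 5.62
The controlling combination is 2, giving 22.31 kPa.

22.31 kPa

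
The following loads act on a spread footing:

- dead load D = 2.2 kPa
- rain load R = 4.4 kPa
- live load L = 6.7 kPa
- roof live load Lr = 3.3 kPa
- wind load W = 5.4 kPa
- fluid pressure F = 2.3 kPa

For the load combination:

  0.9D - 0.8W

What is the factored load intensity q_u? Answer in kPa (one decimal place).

-2.3 kPa

0.9(2.2) - 0.8(5.4) = -2.3
q_u = -2.3 kPa.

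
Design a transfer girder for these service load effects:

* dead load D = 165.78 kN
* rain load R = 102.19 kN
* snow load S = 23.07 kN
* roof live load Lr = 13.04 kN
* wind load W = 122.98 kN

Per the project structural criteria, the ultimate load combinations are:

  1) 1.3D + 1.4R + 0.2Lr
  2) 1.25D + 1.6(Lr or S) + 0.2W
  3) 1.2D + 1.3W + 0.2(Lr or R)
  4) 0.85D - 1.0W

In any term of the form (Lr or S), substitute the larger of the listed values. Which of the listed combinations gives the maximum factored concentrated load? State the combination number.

(Lr or S) → S = 23.07 kN; (Lr or R) → R = 102.19 kN.
1) 1.3(165.78) + 1.4(102.19) + 0.2(13.04) = 361.19
2) 1.25(165.78) + 1.6(23.07) + 0.2(122.98) = 268.73
3) 1.2(165.78) + 1.3(122.98) + 0.2(102.19) = 379.25
4) 0.85(165.78) - 1.0(122.98) = 17.93
The largest value is 379.25 kN from combination 3.

Combination 3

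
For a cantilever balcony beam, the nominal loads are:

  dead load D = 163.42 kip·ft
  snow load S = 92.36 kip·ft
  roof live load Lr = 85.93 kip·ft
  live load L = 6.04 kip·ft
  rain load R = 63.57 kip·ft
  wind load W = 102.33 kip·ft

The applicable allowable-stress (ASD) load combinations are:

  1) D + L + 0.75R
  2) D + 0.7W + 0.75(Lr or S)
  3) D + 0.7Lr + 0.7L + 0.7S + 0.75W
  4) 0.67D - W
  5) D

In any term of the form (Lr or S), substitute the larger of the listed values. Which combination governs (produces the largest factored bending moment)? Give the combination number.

(Lr or S) → S = 92.36 kip·ft.
1) 1.0(163.42) + 1.0(6.04) + 0.75(63.57) = 163.42 + 6.04 + 47.68 = 217.14
2) 1.0(163.42) + 0.7(102.33) + 0.75(92.36) = 163.42 + 71.63 + 69.27 = 304.32
3) 1.0(163.42) + 0.7(85.93) + 0.7(6.04) + 0.7(92.36) + 0.75(102.33) = 163.42 + 60.15 + 4.23 + 64.65 + 76.75 = 369.20
4) 0.67(163.42) - 1.0(102.33) = 109.49 - 102.33 = 7.16
5) 1.0(163.42) = 163.42
The largest value is 369.20 kip·ft from combination 3.

Combination 3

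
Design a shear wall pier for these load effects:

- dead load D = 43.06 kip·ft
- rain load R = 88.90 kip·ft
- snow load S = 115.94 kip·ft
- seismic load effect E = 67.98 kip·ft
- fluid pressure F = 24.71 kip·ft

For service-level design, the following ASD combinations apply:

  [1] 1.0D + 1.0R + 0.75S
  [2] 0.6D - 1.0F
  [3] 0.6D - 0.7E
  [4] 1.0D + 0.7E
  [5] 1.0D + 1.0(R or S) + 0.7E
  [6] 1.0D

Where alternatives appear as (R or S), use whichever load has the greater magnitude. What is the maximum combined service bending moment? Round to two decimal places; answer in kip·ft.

218.92 kip·ft

(R or S) → S = 115.94 kip·ft.
[1] 1.0(43.06) + 1.0(88.90) + 0.75(115.94) = 43.06 + 88.90 + 86.96 = 218.92
[2] 0.6(43.06) - 1.0(24.71) = 25.84 - 24.71 = 1.13
[3] 0.6(43.06) - 0.7(67.98) = 25.84 - 47.59 = -21.75
[4] 1.0(43.06) + 0.7(67.98) = 43.06 + 47.59 = 90.65
[5] 1.0(43.06) + 1.0(115.94) + 0.7(67.98) = 43.06 + 115.94 + 47.59 = 206.59
[6] 1.0(43.06) = 43.06
The controlling combination is 1, giving 218.92 kip·ft.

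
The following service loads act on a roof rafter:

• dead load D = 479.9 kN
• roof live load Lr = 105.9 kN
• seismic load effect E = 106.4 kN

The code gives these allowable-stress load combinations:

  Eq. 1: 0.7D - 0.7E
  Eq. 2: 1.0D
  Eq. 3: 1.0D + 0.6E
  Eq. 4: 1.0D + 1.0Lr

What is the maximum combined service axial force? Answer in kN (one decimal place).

Eq. 1: 0.7(479.9) - 0.7(106.4) = 261.5
Eq. 2: 1.0(479.9) = 479.9
Eq. 3: 1.0(479.9) + 0.6(106.4) = 479.9 + 63.8 = 543.7
Eq. 4: 1.0(479.9) + 1.0(105.9) = 479.9 + 105.9 = 585.8
Combination 4 governs: N = 585.8 kN.

585.8 kN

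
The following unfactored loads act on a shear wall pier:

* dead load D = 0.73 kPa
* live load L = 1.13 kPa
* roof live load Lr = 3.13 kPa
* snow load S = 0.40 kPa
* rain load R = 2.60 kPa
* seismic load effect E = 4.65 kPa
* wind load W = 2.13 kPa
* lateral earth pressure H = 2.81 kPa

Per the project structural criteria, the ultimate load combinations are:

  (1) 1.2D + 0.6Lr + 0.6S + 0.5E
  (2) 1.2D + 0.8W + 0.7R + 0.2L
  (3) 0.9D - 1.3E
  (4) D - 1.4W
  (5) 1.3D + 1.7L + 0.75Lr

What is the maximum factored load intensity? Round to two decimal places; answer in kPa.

5.32 kPa

(1) 1.2(0.73) + 0.6(3.13) + 0.6(0.40) + 0.5(4.65) = 5.32
(2) 1.2(0.73) + 0.8(2.13) + 0.7(2.60) + 0.2(1.13) = 0.88 + 1.70 + 1.82 + 0.23 = 4.63
(3) 0.9(0.73) - 1.3(4.65) = 0.66 - 6.05 = -5.39
(4) 1.0(0.73) - 1.4(2.13) = 0.73 - 2.98 = -2.25
(5) 1.3(0.73) + 1.7(1.13) + 0.75(3.13) = 0.95 + 1.92 + 2.35 = 5.22
Maximum is from combination 1.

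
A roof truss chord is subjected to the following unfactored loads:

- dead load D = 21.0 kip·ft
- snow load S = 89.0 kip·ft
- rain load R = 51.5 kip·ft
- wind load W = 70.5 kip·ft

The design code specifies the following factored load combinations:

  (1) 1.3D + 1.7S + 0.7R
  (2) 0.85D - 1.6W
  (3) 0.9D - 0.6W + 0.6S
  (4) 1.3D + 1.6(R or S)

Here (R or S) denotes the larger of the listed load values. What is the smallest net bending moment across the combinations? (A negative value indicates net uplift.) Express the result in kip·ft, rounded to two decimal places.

-94.95 kip·ft

(R or S) → S = 89.0 kip·ft.
(1) 1.3(21.0) + 1.7(89.0) + 0.7(51.5) = 27.30 + 151.30 + 36.05 = 214.65
(2) 0.85(21.0) - 1.6(70.5) = 17.85 - 112.80 = -94.95
(3) 0.9(21.0) - 0.6(70.5) + 0.6(89.0) = 18.90 - 42.30 + 53.40 = 30.00
(4) 1.3(21.0) + 1.6(89.0) = 27.30 + 142.40 = 169.70
Combination 2 gives the minimum: -94.95 kip·ft.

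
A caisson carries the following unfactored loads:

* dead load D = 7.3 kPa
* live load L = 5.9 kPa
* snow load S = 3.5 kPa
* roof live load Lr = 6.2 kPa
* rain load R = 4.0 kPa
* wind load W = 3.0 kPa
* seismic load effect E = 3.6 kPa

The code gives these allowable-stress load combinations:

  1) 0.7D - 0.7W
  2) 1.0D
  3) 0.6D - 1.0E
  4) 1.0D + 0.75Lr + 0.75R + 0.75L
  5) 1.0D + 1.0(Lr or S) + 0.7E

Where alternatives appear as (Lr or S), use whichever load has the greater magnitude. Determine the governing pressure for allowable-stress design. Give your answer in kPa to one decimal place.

(Lr or S) → Lr = 6.2 kPa.
1) 0.7(7.3) - 0.7(3.0) = 3.0
2) 1.0(7.3) = 7.3
3) 0.6(7.3) - 1.0(3.6) = 0.8
4) 1.0(7.3) + 0.75(6.2) + 0.75(4.0) + 0.75(5.9) = 19.4
5) 1.0(7.3) + 1.0(6.2) + 0.7(3.6) = 16.0
Maximum is from combination 4.

19.4 kPa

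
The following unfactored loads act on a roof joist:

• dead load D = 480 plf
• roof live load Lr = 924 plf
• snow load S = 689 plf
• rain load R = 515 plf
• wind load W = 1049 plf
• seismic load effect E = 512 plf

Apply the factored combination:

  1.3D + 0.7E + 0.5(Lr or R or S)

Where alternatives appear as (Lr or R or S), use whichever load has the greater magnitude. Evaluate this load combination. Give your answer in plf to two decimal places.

(Lr or R or S) → Lr = 924 plf.
1.3(480) + 0.7(512) + 0.5(924) = 624.00 + 358.40 + 462.00 = 1444.40
w_u = 1444.40 plf.

1444.40 plf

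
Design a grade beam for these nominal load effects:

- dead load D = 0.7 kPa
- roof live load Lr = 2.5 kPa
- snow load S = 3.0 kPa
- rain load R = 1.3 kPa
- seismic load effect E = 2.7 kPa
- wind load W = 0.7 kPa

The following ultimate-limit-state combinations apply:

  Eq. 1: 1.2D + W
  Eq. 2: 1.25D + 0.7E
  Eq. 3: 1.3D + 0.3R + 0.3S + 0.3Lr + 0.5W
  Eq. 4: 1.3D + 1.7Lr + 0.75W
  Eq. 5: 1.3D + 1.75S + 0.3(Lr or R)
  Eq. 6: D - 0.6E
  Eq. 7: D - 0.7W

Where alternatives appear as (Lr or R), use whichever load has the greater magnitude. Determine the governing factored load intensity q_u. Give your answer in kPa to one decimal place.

6.9 kPa

(Lr or R) → Lr = 2.5 kPa.
Eq. 1: 1.2(0.7) + 1.0(0.7) = 1.5
Eq. 2: 1.25(0.7) + 0.7(2.7) = 2.8
Eq. 3: 1.3(0.7) + 0.3(1.3) + 0.3(3.0) + 0.3(2.5) + 0.5(0.7) = 3.3
Eq. 4: 1.3(0.7) + 1.7(2.5) + 0.75(0.7) = 5.7
Eq. 5: 1.3(0.7) + 1.75(3.0) + 0.3(2.5) = 6.9
Eq. 6: 1.0(0.7) - 0.6(2.7) = -0.9
Eq. 7: 1.0(0.7) - 0.7(0.7) = 0.2
The controlling combination is 5, giving 6.9 kPa.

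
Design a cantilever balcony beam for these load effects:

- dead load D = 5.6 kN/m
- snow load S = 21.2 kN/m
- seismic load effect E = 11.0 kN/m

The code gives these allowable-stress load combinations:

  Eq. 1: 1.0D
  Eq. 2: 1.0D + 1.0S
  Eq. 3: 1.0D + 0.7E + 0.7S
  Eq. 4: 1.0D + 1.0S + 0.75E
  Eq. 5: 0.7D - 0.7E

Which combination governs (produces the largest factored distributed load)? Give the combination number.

Eq. 1: 1.0(5.6) = 5.6
Eq. 2: 1.0(5.6) + 1.0(21.2) = 5.6 + 21.2 = 26.8
Eq. 3: 1.0(5.6) + 0.7(11.0) + 0.7(21.2) = 5.6 + 7.7 + 14.8 = 28.1
Eq. 4: 1.0(5.6) + 1.0(21.2) + 0.75(11.0) = 5.6 + 21.2 + 8.3 = 35.1
Eq. 5: 0.7(5.6) - 0.7(11.0) = 3.9 - 7.7 = -3.8
The largest value is 35.1 kN/m from combination 4.

Combination 4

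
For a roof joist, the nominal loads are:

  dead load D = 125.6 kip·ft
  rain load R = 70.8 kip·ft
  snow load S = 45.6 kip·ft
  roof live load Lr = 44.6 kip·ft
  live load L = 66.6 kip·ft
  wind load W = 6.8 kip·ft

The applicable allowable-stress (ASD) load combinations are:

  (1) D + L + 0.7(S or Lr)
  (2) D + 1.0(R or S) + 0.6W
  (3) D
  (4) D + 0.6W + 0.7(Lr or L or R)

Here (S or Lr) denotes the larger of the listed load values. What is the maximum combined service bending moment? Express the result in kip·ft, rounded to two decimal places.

224.12 kip·ft

(S or Lr) → S = 45.6 kip·ft; (R or S) → R = 70.8 kip·ft; (Lr or L or R) → R = 70.8 kip·ft.
(1) 1.0(125.6) + 1.0(66.6) + 0.7(45.6) = 125.60 + 66.60 + 31.92 = 224.12
(2) 1.0(125.6) + 1.0(70.8) + 0.6(6.8) = 125.60 + 70.80 + 4.08 = 200.48
(3) 1.0(125.6) = 125.60
(4) 1.0(125.6) + 0.6(6.8) + 0.7(70.8) = 125.60 + 4.08 + 49.56 = 179.24
The controlling combination is 1, giving 224.12 kip·ft.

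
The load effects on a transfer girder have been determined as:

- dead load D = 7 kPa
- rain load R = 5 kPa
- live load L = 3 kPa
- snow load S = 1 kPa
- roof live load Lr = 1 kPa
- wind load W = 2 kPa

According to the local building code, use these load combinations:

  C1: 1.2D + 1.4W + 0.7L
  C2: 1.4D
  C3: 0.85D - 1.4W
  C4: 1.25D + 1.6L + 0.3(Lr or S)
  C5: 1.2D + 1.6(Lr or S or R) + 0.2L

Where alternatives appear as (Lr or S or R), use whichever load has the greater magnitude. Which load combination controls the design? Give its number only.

Combination 5

(Lr or S) → Lr = 1 kPa; (Lr or S or R) → R = 5 kPa.
C1: 1.2(7) + 1.4(2) + 0.7(3) = 8.40 + 2.80 + 2.10 = 13.30
C2: 1.4(7) = 9.80
C3: 0.85(7) - 1.4(2) = 5.95 - 2.80 = 3.15
C4: 1.25(7) + 1.6(3) + 0.3(1) = 8.75 + 4.80 + 0.30 = 13.85
C5: 1.2(7) + 1.6(5) + 0.2(3) = 8.40 + 8.00 + 0.60 = 17.00
The largest value is 17.00 kPa from combination 5.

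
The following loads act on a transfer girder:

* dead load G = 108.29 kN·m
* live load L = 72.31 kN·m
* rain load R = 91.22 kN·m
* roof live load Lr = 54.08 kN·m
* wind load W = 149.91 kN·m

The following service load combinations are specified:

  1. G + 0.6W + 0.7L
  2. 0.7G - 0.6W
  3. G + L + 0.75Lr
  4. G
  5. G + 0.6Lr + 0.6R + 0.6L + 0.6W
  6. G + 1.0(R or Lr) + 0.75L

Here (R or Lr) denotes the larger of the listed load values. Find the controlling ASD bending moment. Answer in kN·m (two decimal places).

(R or Lr) → R = 91.22 kN·m.
1. 1.0(108.29) + 0.6(149.91) + 0.7(72.31) = 248.85
2. 0.7(108.29) - 0.6(149.91) = -14.14
3. 1.0(108.29) + 1.0(72.31) + 0.75(54.08) = 108.29 + 72.31 + 40.56 = 221.16
4. 1.0(108.29) = 108.29
5. 1.0(108.29) + 0.6(54.08) + 0.6(91.22) + 0.6(72.31) + 0.6(149.91) = 328.80
6. 1.0(108.29) + 1.0(91.22) + 0.75(72.31) = 108.29 + 91.22 + 54.23 = 253.74
The controlling combination is 5, giving 328.80 kN·m.

328.80 kN·m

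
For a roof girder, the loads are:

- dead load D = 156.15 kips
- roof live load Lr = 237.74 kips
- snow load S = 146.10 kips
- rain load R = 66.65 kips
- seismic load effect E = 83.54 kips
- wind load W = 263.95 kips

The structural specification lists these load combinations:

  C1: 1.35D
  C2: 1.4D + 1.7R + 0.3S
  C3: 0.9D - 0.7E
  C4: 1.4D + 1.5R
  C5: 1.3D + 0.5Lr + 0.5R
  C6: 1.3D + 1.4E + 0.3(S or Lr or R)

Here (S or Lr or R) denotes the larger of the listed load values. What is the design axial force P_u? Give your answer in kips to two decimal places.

(S or Lr or R) → Lr = 237.74 kips.
C1: 1.35(156.15) = 210.80
C2: 1.4(156.15) + 1.7(66.65) + 0.3(146.10) = 218.61 + 113.31 + 43.83 = 375.75
C3: 0.9(156.15) - 0.7(83.54) = 140.54 - 58.48 = 82.06
C4: 1.4(156.15) + 1.5(66.65) = 218.61 + 99.98 = 318.59
C5: 1.3(156.15) + 0.5(237.74) + 0.5(66.65) = 355.19
C6: 1.3(156.15) + 1.4(83.54) + 0.3(237.74) = 391.27
The controlling combination is 6, giving 391.27 kips.

391.27 kips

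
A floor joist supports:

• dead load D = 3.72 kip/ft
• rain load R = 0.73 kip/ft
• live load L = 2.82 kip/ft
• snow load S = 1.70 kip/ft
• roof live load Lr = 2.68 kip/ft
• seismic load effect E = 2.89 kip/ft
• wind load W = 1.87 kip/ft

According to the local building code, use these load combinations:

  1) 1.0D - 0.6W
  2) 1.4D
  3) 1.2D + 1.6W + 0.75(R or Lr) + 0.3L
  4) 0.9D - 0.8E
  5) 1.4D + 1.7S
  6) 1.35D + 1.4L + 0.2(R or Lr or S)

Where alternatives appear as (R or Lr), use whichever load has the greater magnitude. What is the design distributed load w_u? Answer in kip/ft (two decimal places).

(R or Lr) → Lr = 2.68 kip/ft; (R or Lr or S) → Lr = 2.68 kip/ft.
1) 1.0(3.72) - 0.6(1.87) = 2.60
2) 1.4(3.72) = 5.21
3) 1.2(3.72) + 1.6(1.87) + 0.75(2.68) + 0.3(2.82) = 10.31
4) 0.9(3.72) - 0.8(2.89) = 1.04
5) 1.4(3.72) + 1.7(1.70) = 8.10
6) 1.35(3.72) + 1.4(2.82) + 0.2(2.68) = 9.51
Maximum is from combination 3.

10.31 kip/ft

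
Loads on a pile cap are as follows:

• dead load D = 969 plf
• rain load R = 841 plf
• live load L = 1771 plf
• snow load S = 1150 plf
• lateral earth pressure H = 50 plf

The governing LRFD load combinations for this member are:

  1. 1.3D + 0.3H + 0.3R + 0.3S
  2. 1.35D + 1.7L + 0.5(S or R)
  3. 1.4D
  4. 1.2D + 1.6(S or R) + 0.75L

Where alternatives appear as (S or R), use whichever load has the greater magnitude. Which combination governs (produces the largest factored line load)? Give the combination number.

(S or R) → S = 1150 plf.
1. 1.3(969) + 0.3(50) + 0.3(841) + 0.3(1150) = 1259.70 + 15.00 + 252.30 + 345.00 = 1872.00
2. 1.35(969) + 1.7(1771) + 0.5(1150) = 1308.15 + 3010.70 + 575.00 = 4893.85
3. 1.4(969) = 1356.60
4. 1.2(969) + 1.6(1150) + 0.75(1771) = 1162.80 + 1840.00 + 1328.25 = 4331.05
The largest value is 4893.85 plf from combination 2.

Combination 2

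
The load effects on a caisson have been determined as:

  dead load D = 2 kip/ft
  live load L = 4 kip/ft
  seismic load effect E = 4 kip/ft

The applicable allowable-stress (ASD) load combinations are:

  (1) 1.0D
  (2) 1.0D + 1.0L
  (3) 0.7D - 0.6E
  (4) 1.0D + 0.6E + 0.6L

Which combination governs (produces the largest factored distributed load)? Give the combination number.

Combination 4

(1) 1.0(2) = 2.00
(2) 1.0(2) + 1.0(4) = 2.00 + 4.00 = 6.00
(3) 0.7(2) - 0.6(4) = 1.40 - 2.40 = -1.00
(4) 1.0(2) + 0.6(4) + 0.6(4) = 2.00 + 2.40 + 2.40 = 6.80
The largest value is 6.80 kip/ft from combination 4.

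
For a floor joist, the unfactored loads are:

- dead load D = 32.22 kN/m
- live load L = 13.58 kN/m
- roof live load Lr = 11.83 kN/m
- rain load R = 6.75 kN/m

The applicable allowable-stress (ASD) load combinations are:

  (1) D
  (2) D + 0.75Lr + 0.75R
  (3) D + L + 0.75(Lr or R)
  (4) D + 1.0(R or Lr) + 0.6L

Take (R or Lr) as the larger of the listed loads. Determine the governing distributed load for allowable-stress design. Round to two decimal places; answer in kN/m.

54.67 kN/m

(Lr or R) → Lr = 11.83 kN/m; (R or Lr) → Lr = 11.83 kN/m.
(1) 1.0(32.22) = 32.22
(2) 1.0(32.22) + 0.75(11.83) + 0.75(6.75) = 46.16
(3) 1.0(32.22) + 1.0(13.58) + 0.75(11.83) = 54.67
(4) 1.0(32.22) + 1.0(11.83) + 0.6(13.58) = 52.20
Maximum is from combination 3.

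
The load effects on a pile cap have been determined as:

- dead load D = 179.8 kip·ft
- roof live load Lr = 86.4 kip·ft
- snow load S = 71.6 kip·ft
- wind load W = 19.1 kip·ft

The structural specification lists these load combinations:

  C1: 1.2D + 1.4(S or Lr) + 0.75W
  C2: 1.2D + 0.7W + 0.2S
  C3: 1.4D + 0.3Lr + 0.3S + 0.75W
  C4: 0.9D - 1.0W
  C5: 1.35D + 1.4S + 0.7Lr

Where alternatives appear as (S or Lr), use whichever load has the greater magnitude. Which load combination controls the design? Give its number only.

(S or Lr) → Lr = 86.4 kip·ft.
C1: 1.2(179.8) + 1.4(86.4) + 0.75(19.1) = 215.76 + 120.96 + 14.33 = 351.05
C2: 1.2(179.8) + 0.7(19.1) + 0.2(71.6) = 215.76 + 13.37 + 14.32 = 243.45
C3: 1.4(179.8) + 0.3(86.4) + 0.3(71.6) + 0.75(19.1) = 251.72 + 25.92 + 21.48 + 14.33 = 313.45
C4: 0.9(179.8) - 1.0(19.1) = 161.82 - 19.10 = 142.72
C5: 1.35(179.8) + 1.4(71.6) + 0.7(86.4) = 242.73 + 100.24 + 60.48 = 403.45
The largest value is 403.45 kip·ft from combination 5.

Combination 5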